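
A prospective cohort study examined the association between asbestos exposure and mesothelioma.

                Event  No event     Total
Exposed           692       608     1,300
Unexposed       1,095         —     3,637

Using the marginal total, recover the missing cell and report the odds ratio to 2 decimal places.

The missing cell is in the unexposed row: 3637 − 1095 = 2542.
So a = 692, b = 608, c = 1095, d = 2542.
OR = (a·d)/(b·c) = (692 × 2542) / (608 × 1095) = 1759064 / 665760 = 2.64219

2.64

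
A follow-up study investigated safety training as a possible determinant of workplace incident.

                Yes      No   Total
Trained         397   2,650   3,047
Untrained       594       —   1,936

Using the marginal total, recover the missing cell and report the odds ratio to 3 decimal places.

The missing cell is in the unexposed row: 1936 − 594 = 1342.
So a = 397, b = 2650, c = 594, d = 1342.
OR = (a·d)/(b·c) = (397 × 1342) / (2650 × 594) = 532774 / 1574100 = 0.33846

0.338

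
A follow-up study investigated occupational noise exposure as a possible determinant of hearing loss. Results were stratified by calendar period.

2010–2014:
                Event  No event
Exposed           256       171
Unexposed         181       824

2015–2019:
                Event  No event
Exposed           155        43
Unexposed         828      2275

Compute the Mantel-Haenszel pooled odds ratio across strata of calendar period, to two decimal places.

OR_MH = Σ(aᵢdᵢ/nᵢ) / Σ(bᵢcᵢ/nᵢ), where nᵢ is the stratum total.
Stratum 1 (2010–2014): n = 1432; a·d/n = 256·824/1432 = 147.3073; b·c/n = 171·181/1432 = 21.6138
Stratum 2 (2015–2019): n = 3301; a·d/n = 155·2275/3301 = 106.8237; b·c/n = 43·828/3301 = 10.7858
OR_MH = (147.3073 + 106.8237) / (21.6138 + 10.7858) = 254.1310 / 32.3996 = 7.84363

7.84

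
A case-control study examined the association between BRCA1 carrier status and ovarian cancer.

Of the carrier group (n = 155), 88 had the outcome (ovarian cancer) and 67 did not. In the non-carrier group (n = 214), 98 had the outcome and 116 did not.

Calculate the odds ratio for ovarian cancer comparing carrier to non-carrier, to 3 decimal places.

From the description: a = 88, b = 67, c = 98, d = 116.
OR = (a·d)/(b·c) = (88 × 116) / (67 × 98) = 10208 / 6566 = 1.55468
The odds of ovarian cancer are about 1.55 times as high in the carrier group.

1.555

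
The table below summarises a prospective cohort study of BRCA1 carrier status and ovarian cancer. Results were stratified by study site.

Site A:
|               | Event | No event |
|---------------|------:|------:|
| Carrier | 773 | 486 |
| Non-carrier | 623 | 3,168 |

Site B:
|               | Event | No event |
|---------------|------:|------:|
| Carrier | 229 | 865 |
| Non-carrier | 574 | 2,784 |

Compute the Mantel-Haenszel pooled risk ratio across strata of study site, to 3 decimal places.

2.541

RR_MH = Σ(aᵢ·n₀ᵢ/nᵢ) / Σ(cᵢ·n₁ᵢ/nᵢ), with n₁ᵢ = aᵢ+bᵢ (exposed), n₀ᵢ = cᵢ+dᵢ (unexposed), nᵢ = n₁ᵢ+n₀ᵢ.
Stratum 1 (Site A): n₁ = 1259, n₀ = 3791, n = 5050; a·n₀/n = 773·3791/5050 = 580.2857; c·n₁/n = 623·1259/5050 = 155.3182
Stratum 2 (Site B): n₁ = 1094, n₀ = 3358, n = 4452; a·n₀/n = 229·3358/4452 = 172.7273; c·n₁/n = 574·1094/4452 = 141.0503
RR_MH = (580.2857 + 172.7273) / (155.3182 + 141.0503) = 753.0131 / 296.3685 = 2.54080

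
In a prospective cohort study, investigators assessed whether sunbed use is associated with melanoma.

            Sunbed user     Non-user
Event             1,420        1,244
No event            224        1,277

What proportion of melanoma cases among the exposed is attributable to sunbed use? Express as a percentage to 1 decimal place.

Reading the table with exposure as columns: a = 1420 (Sunbed user, case), b = 224 (Sunbed user, non-case), c = 1244 (Non-user, case), d = 1277.
Risk in exposed = 1420/1644 = 0.86375; risk in unexposed = 1244/2521 = 0.49345.
RR = 0.86375/0.49345 = 1.75041
AR% = (RR − 1)/RR × 100 = (1.75041 − 1)/1.75041 × 100 = 42.8704%

42.9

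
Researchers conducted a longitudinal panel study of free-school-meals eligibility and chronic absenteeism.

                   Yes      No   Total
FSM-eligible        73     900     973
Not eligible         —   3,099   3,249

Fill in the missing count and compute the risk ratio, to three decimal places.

1.625

The missing cell is in the unexposed row: 3249 − 3099 = 150.
So a = 73, b = 900, c = 150, d = 3099.
RR = [a/(a+b)] / [c/(c+d)] = (73/973) / (150/3249) = 0.07503/0.04617 = 1.62506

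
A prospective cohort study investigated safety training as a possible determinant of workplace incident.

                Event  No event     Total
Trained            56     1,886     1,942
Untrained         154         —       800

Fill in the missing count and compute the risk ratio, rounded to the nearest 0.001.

The missing cell is in the unexposed row: 800 − 154 = 646.
So a = 56, b = 1886, c = 154, d = 646.
RR = [a/(a+b)] / [c/(c+d)] = (56/1942) / (154/800) = 0.02884/0.19250 = 0.14980

0.150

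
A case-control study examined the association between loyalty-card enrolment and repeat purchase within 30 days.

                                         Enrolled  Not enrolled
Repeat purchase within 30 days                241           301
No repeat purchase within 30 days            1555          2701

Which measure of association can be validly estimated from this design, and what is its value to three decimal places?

1.391

Reading the table with exposure as columns: a = 241 (Enrolled, case), b = 1555 (Enrolled, non-case), c = 301 (Not enrolled, case), d = 2701.
This is a case-control study: participants were sampled on outcome status, so risks in the source population cannot be estimated directly — relative risk is not valid here. The odds ratio is the appropriate measure.
OR = (a·d)/(b·c) = (241 × 2701) / (1555 × 301) = 650941 / 468055 = 1.39074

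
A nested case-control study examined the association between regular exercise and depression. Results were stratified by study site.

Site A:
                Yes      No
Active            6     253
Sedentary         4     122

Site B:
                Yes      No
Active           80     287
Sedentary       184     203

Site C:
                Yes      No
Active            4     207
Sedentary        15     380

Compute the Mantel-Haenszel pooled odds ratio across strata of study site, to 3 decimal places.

0.334

OR_MH = Σ(aᵢdᵢ/nᵢ) / Σ(bᵢcᵢ/nᵢ), where nᵢ is the stratum total.
Stratum 1 (Site A): n = 385; a·d/n = 6·122/385 = 1.9013; b·c/n = 253·4/385 = 2.6286
Stratum 2 (Site B): n = 754; a·d/n = 80·203/754 = 21.5385; b·c/n = 287·184/754 = 70.0371
Stratum 3 (Site C): n = 606; a·d/n = 4·380/606 = 2.5083; b·c/n = 207·15/606 = 5.1238
OR_MH = (1.9013 + 21.5385 + 2.5083) / (2.6286 + 70.0371 + 5.1238) = 25.9480 / 77.7895 = 0.33357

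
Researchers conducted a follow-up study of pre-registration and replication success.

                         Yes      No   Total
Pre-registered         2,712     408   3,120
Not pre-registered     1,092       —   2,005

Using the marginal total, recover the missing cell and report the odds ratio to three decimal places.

The missing cell is in the unexposed row: 2005 − 1092 = 913.
So a = 2712, b = 408, c = 1092, d = 913.
OR = (a·d)/(b·c) = (2712 × 913) / (408 × 1092) = 2476056 / 445536 = 5.55748

5.557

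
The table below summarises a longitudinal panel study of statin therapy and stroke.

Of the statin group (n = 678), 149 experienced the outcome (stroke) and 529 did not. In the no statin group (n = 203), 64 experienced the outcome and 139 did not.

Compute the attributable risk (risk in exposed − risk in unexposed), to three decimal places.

From the description: a = 149, b = 529, c = 64, d = 139.
Risk in exposed = 149/678 = 0.219764; risk in unexposed = 64/203 = 0.315271.
Risk difference = 0.219764 − 0.315271 = -0.095507

-0.096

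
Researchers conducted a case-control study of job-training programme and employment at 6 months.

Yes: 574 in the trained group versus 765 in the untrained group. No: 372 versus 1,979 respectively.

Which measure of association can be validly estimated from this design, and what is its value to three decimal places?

From the description: a = 574, b = 372, c = 765, d = 1979.
This is a case-control study: participants were sampled on outcome status, so risks in the source population cannot be estimated directly — relative risk is not valid here. The odds ratio is the appropriate measure.
OR = (a·d)/(b·c) = (574 × 1979) / (372 × 765) = 1135946 / 284580 = 3.99166

3.992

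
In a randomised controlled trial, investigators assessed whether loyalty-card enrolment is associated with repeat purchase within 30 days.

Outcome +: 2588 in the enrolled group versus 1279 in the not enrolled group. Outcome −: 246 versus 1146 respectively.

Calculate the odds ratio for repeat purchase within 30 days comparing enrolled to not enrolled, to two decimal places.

From the description: a = 2588, b = 246, c = 1279, d = 1146.
OR = (a·d)/(b·c) = (2588 × 1146) / (246 × 1279) = 2965848 / 314634 = 9.42634
The odds of repeat purchase within 30 days are about 9.43 times as high in the enrolled group.

9.43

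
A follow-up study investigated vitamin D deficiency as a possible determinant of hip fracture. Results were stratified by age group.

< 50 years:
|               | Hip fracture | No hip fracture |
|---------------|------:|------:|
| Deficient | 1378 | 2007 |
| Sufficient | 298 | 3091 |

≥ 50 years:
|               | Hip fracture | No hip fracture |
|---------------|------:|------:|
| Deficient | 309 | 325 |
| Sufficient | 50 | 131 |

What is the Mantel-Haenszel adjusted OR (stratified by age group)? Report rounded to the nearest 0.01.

OR_MH = Σ(aᵢdᵢ/nᵢ) / Σ(bᵢcᵢ/nᵢ), where nᵢ is the stratum total.
Stratum 1 (< 50 years): n = 6774; a·d/n = 1378·3091/6774 = 628.7862; b·c/n = 2007·298/6774 = 88.2914
Stratum 2 (≥ 50 years): n = 815; a·d/n = 309·131/815 = 49.6675; b·c/n = 325·50/815 = 19.9387
OR_MH = (628.7862 + 49.6675) / (88.2914 + 19.9387) = 678.4537 / 108.2301 = 6.26863

6.27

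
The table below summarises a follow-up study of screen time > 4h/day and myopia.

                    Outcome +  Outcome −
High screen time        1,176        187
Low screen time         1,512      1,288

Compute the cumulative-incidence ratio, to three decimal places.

Cells: a = 1176, b = 187, c = 1512, d = 1288.
Risk in exposed = 1176/1363 = 0.86280; risk in unexposed = 1512/2800 = 0.54000.
RR = 0.86280 / 0.54000 = 1.59778
The risk among the exposed is 1.60 times that among the unexposed.

1.598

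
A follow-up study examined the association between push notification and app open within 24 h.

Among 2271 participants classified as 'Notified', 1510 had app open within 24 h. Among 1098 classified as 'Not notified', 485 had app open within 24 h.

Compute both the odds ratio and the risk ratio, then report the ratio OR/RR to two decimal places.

1.67

From the description: a = 1510, b = 761, c = 485, d = 613.
OR = (1510·613)/(761·485) = 925630/369085 = 2.50790
Risk in exposed = 1510/2271 = 0.66491; risk in unexposed = 485/1098 = 0.44171; RR = 1.50529
OR/RR = 2.50790 / 1.50529 = 1.66606
The outcome is not rare, so the OR lies further from 1 than the RR.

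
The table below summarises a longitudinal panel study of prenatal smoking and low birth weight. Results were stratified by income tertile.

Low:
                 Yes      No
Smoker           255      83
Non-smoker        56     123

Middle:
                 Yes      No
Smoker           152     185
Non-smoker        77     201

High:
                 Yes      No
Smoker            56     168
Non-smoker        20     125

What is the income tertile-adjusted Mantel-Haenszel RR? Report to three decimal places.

RR_MH = Σ(aᵢ·n₀ᵢ/nᵢ) / Σ(cᵢ·n₁ᵢ/nᵢ), with n₁ᵢ = aᵢ+bᵢ (exposed), n₀ᵢ = cᵢ+dᵢ (unexposed), nᵢ = n₁ᵢ+n₀ᵢ.
Stratum 1 (Low): n₁ = 338, n₀ = 179, n = 517; a·n₀/n = 255·179/517 = 88.2882; c·n₁/n = 56·338/517 = 36.6112
Stratum 2 (Middle): n₁ = 337, n₀ = 278, n = 615; a·n₀/n = 152·278/615 = 68.7089; c·n₁/n = 77·337/615 = 42.1935
Stratum 3 (High): n₁ = 224, n₀ = 145, n = 369; a·n₀/n = 56·145/369 = 22.0054; c·n₁/n = 20·224/369 = 12.1409
RR_MH = (88.2882 + 68.7089 + 22.0054) / (36.6112 + 42.1935 + 12.1409) = 179.0026 / 90.9456 = 1.96824

1.968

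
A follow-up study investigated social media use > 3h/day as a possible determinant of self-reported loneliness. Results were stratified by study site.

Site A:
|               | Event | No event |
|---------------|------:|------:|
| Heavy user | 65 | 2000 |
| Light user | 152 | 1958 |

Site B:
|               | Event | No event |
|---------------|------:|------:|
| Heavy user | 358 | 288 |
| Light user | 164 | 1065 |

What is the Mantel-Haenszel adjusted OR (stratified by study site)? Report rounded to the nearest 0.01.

OR_MH = Σ(aᵢdᵢ/nᵢ) / Σ(bᵢcᵢ/nᵢ), where nᵢ is the stratum total.
Stratum 1 (Site A): n = 4175; a·d/n = 65·1958/4175 = 30.4838; b·c/n = 2000·152/4175 = 72.8144
Stratum 2 (Site B): n = 1875; a·d/n = 358·1065/1875 = 203.3440; b·c/n = 288·164/1875 = 25.1904
OR_MH = (30.4838 + 203.3440) / (72.8144 + 25.1904) = 233.8278 / 98.0048 = 2.38588

2.39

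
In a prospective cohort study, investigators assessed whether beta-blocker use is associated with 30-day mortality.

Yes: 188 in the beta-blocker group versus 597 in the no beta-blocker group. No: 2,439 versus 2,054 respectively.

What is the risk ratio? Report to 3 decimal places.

From the description: a = 188, b = 2439, c = 597, d = 2054.
Risk in exposed = 188/2627 = 0.07156; risk in unexposed = 597/2651 = 0.22520.
RR = 0.07156 / 0.22520 = 0.31778
The risk is 68% lower among the exposed than among the unexposed.

0.318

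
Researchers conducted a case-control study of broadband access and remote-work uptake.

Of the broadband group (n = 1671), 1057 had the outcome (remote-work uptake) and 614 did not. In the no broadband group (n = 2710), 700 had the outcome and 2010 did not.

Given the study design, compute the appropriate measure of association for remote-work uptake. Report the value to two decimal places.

4.94

From the description: a = 1057, b = 614, c = 700, d = 2010.
This is a case-control study: participants were sampled on outcome status, so risks in the source population cannot be estimated directly — relative risk is not valid here. The odds ratio is the appropriate measure.
OR = (a·d)/(b·c) = (1057 × 2010) / (614 × 700) = 2124570 / 429800 = 4.94316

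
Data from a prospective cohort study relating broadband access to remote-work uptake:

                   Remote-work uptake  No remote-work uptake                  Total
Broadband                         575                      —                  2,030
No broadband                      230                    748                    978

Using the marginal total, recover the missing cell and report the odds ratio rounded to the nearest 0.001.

The missing cell is in the exposed row: 2030 − 575 = 1455.
So a = 575, b = 1455, c = 230, d = 748.
OR = (a·d)/(b·c) = (575 × 748) / (1455 × 230) = 430100 / 334650 = 1.28522

1.285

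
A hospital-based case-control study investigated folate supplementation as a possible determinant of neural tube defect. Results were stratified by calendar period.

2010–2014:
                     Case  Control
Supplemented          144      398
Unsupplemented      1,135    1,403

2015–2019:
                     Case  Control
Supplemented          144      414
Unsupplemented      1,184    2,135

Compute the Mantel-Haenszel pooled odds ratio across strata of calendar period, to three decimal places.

OR_MH = Σ(aᵢdᵢ/nᵢ) / Σ(bᵢcᵢ/nᵢ), where nᵢ is the stratum total.
Stratum 1 (2010–2014): n = 3080; a·d/n = 144·1403/3080 = 65.5948; b·c/n = 398·1135/3080 = 146.6656
Stratum 2 (2015–2019): n = 3877; a·d/n = 144·2135/3877 = 79.2984; b·c/n = 414·1184/3877 = 126.4318
OR_MH = (65.5948 + 79.2984) / (146.6656 + 126.4318) = 144.8932 / 273.0974 = 0.53056

0.531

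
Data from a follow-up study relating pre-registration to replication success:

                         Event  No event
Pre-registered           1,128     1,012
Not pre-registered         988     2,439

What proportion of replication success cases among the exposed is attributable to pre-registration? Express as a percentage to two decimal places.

45.31

Cells: a = 1128, b = 1012, c = 988, d = 2439.
Risk in exposed = 1128/2140 = 0.52710; risk in unexposed = 988/3427 = 0.28830.
RR = 0.52710/0.28830 = 1.82832
AR% = (RR − 1)/RR × 100 = (1.82832 − 1)/1.82832 × 100 = 45.3050%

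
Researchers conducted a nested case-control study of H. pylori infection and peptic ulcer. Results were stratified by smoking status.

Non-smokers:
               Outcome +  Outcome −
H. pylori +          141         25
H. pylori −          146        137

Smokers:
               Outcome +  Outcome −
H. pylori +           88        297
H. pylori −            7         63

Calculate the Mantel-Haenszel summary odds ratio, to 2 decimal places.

OR_MH = Σ(aᵢdᵢ/nᵢ) / Σ(bᵢcᵢ/nᵢ), where nᵢ is the stratum total.
Stratum 1 (Non-smokers): n = 449; a·d/n = 141·137/449 = 43.0223; b·c/n = 25·146/449 = 8.1292
Stratum 2 (Smokers): n = 455; a·d/n = 88·63/455 = 12.1846; b·c/n = 297·7/455 = 4.5692
OR_MH = (43.0223 + 12.1846) / (8.1292 + 4.5692) = 55.2069 / 12.6984 = 4.34754

4.35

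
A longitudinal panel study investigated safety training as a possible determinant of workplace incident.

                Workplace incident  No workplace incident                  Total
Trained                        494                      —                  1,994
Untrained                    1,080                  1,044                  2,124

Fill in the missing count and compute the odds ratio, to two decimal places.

0.32

The missing cell is in the exposed row: 1994 − 494 = 1500.
So a = 494, b = 1500, c = 1080, d = 1044.
OR = (a·d)/(b·c) = (494 × 1044) / (1500 × 1080) = 515736 / 1620000 = 0.31836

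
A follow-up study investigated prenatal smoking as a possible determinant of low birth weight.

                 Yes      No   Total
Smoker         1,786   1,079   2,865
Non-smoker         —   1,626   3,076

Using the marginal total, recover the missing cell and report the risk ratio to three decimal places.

1.322

The missing cell is in the unexposed row: 3076 − 1626 = 1450.
So a = 1786, b = 1079, c = 1450, d = 1626.
RR = [a/(a+b)] / [c/(c+d)] = (1786/2865) / (1450/3076) = 0.62339/0.47139 = 1.32244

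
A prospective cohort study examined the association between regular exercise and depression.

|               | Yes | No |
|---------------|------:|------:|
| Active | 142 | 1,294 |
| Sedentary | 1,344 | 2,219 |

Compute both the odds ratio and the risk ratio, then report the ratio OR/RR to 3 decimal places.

Cells: a = 142, b = 1294, c = 1344, d = 2219.
OR = (142·2219)/(1294·1344) = 315098/1739136 = 0.18118
Risk in exposed = 142/1436 = 0.09889; risk in unexposed = 1344/3563 = 0.37721; RR = 0.26215
OR/RR = 0.18118 / 0.26215 = 0.69113
The outcome is not rare, so the OR lies further from 1 than the RR.

0.691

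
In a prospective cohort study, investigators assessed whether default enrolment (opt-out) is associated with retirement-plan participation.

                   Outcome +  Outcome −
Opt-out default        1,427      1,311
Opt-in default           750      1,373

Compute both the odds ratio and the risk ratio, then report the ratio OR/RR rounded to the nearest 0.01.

Cells: a = 1427, b = 1311, c = 750, d = 1373.
OR = (1427·1373)/(1311·750) = 1959271/983250 = 1.99265
Risk in exposed = 1427/2738 = 0.52118; risk in unexposed = 750/2123 = 0.35327; RR = 1.47530
OR/RR = 1.99265 / 1.47530 = 1.35068
The outcome is not rare, so the OR lies further from 1 than the RR.

1.35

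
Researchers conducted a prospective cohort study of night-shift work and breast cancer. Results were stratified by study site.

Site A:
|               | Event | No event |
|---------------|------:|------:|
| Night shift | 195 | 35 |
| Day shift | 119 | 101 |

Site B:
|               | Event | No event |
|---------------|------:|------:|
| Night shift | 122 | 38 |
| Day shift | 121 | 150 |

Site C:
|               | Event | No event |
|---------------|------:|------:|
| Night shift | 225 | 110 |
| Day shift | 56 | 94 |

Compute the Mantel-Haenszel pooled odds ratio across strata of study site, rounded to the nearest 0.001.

OR_MH = Σ(aᵢdᵢ/nᵢ) / Σ(bᵢcᵢ/nᵢ), where nᵢ is the stratum total.
Stratum 1 (Site A): n = 450; a·d/n = 195·101/450 = 43.7667; b·c/n = 35·119/450 = 9.2556
Stratum 2 (Site B): n = 431; a·d/n = 122·150/431 = 42.4594; b·c/n = 38·121/431 = 10.6682
Stratum 3 (Site C): n = 485; a·d/n = 225·94/485 = 43.6082; b·c/n = 110·56/485 = 12.7010
OR_MH = (43.7667 + 42.4594 + 43.6082) / (9.2556 + 10.6682 + 12.7010) = 129.8343 / 32.6248 = 3.97962

3.980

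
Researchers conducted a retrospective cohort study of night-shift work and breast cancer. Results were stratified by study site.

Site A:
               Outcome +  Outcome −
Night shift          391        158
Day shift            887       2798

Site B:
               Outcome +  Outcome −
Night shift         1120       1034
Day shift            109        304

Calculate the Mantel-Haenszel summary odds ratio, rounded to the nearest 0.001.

5.078

OR_MH = Σ(aᵢdᵢ/nᵢ) / Σ(bᵢcᵢ/nᵢ), where nᵢ is the stratum total.
Stratum 1 (Site A): n = 4234; a·d/n = 391·2798/4234 = 258.3888; b·c/n = 158·887/4234 = 33.1001
Stratum 2 (Site B): n = 2567; a·d/n = 1120·304/2567 = 132.6373; b·c/n = 1034·109/2567 = 43.9057
OR_MH = (258.3888 + 132.6373) / (33.1001 + 43.9057) = 391.0261 / 77.0059 = 5.07787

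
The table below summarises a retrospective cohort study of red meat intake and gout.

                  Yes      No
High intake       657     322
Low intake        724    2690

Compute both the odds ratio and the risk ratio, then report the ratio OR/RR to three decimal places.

2.396

Cells: a = 657, b = 322, c = 724, d = 2690.
OR = (657·2690)/(322·724) = 1767330/233128 = 7.58094
Risk in exposed = 657/979 = 0.67109; risk in unexposed = 724/3414 = 0.21207; RR = 3.16452
OR/RR = 7.58094 / 3.16452 = 2.39561
The outcome is not rare, so the OR lies further from 1 than the RR.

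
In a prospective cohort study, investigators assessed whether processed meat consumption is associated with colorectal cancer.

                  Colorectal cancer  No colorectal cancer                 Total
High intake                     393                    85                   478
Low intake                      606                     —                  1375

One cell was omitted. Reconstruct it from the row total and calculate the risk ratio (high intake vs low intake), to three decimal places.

1.865

The missing cell is in the unexposed row: 1375 − 606 = 769.
So a = 393, b = 85, c = 606, d = 769.
RR = [a/(a+b)] / [c/(c+d)] = (393/478) / (606/1375) = 0.82218/0.44073 = 1.86550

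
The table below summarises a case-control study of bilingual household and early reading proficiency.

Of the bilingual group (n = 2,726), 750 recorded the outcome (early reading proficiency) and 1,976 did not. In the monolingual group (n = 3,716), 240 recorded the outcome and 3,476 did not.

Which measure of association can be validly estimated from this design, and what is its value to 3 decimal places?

5.497

From the description: a = 750, b = 1976, c = 240, d = 3476.
This is a case-control study: participants were sampled on outcome status, so risks in the source population cannot be estimated directly — relative risk is not valid here. The odds ratio is the appropriate measure.
OR = (a·d)/(b·c) = (750 × 3476) / (1976 × 240) = 2607000 / 474240 = 5.49722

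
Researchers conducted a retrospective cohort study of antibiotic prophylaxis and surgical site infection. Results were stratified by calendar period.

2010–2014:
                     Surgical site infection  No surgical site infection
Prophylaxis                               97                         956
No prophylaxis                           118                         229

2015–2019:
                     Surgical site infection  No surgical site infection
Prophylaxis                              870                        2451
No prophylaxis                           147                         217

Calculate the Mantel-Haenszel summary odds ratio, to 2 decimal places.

OR_MH = Σ(aᵢdᵢ/nᵢ) / Σ(bᵢcᵢ/nᵢ), where nᵢ is the stratum total.
Stratum 1 (2010–2014): n = 1400; a·d/n = 97·229/1400 = 15.8664; b·c/n = 956·118/1400 = 80.5771
Stratum 2 (2015–2019): n = 3685; a·d/n = 870·217/3685 = 51.2320; b·c/n = 2451·147/3685 = 97.7739
OR_MH = (15.8664 + 51.2320) / (80.5771 + 97.7739) = 67.0985 / 178.3511 = 0.37622

0.38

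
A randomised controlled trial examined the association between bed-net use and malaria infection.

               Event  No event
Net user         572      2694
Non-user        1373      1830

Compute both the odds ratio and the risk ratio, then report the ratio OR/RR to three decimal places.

0.693

Cells: a = 572, b = 2694, c = 1373, d = 1830.
OR = (572·1830)/(2694·1373) = 1046760/3698862 = 0.28300
Risk in exposed = 572/3266 = 0.17514; risk in unexposed = 1373/3203 = 0.42866; RR = 0.40857
OR/RR = 0.28300 / 0.40857 = 0.69265
The outcome is not rare, so the OR lies further from 1 than the RR.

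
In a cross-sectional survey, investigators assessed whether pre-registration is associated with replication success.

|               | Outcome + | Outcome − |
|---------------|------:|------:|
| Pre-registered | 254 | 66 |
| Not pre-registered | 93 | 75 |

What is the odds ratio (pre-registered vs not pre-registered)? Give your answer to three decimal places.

3.104

Cells: a = 254, b = 66, c = 93, d = 75.
OR = (a·d)/(b·c) = (254 × 75) / (66 × 93) = 19050 / 6138 = 3.10362
The odds of replication success are about 3.10 times as high in the pre-registered group.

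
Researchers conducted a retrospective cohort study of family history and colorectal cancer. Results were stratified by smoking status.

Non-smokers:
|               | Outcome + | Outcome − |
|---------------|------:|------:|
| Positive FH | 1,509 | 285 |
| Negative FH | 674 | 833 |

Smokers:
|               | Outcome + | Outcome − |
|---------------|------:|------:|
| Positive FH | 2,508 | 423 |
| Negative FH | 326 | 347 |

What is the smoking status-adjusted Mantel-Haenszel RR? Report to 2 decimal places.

RR_MH = Σ(aᵢ·n₀ᵢ/nᵢ) / Σ(cᵢ·n₁ᵢ/nᵢ), with n₁ᵢ = aᵢ+bᵢ (exposed), n₀ᵢ = cᵢ+dᵢ (unexposed), nᵢ = n₁ᵢ+n₀ᵢ.
Stratum 1 (Non-smokers): n₁ = 1794, n₀ = 1507, n = 3301; a·n₀/n = 1509·1507/3301 = 688.9012; c·n₁/n = 674·1794/3301 = 366.2999
Stratum 2 (Smokers): n₁ = 2931, n₀ = 673, n = 3604; a·n₀/n = 2508·673/3604 = 468.3363; c·n₁/n = 326·2931/3604 = 265.1238
RR_MH = (688.9012 + 468.3363) / (366.2999 + 265.1238) = 1157.2375 / 631.4237 = 1.83274

1.83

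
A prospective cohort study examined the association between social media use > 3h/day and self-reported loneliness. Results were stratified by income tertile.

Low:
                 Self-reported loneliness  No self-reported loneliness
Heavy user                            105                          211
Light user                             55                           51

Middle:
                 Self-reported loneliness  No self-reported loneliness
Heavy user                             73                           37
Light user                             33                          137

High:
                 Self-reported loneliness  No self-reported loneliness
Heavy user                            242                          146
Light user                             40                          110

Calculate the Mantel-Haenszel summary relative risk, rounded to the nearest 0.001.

1.665

RR_MH = Σ(aᵢ·n₀ᵢ/nᵢ) / Σ(cᵢ·n₁ᵢ/nᵢ), with n₁ᵢ = aᵢ+bᵢ (exposed), n₀ᵢ = cᵢ+dᵢ (unexposed), nᵢ = n₁ᵢ+n₀ᵢ.
Stratum 1 (Low): n₁ = 316, n₀ = 106, n = 422; a·n₀/n = 105·106/422 = 26.3744; c·n₁/n = 55·316/422 = 41.1848
Stratum 2 (Middle): n₁ = 110, n₀ = 170, n = 280; a·n₀/n = 73·170/280 = 44.3214; c·n₁/n = 33·110/280 = 12.9643
Stratum 3 (High): n₁ = 388, n₀ = 150, n = 538; a·n₀/n = 242·150/538 = 67.4721; c·n₁/n = 40·388/538 = 28.8476
RR_MH = (26.3744 + 44.3214 + 67.4721) / (41.1848 + 12.9643 + 28.8476) = 138.1680 / 82.9967 = 1.66474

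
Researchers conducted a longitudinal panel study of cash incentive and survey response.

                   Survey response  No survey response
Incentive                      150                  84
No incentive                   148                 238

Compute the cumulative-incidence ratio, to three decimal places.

1.672

Cells: a = 150, b = 84, c = 148, d = 238.
Risk in exposed = 150/234 = 0.64103; risk in unexposed = 148/386 = 0.38342.
RR = 0.64103 / 0.38342 = 1.67186
The risk among the exposed is 1.67 times that among the unexposed.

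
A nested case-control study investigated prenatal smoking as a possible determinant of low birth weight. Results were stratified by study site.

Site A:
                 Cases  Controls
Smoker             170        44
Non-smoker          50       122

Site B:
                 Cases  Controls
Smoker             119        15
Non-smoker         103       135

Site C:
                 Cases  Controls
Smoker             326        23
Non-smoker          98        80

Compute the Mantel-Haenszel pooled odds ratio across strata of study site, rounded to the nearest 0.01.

10.36

OR_MH = Σ(aᵢdᵢ/nᵢ) / Σ(bᵢcᵢ/nᵢ), where nᵢ is the stratum total.
Stratum 1 (Site A): n = 386; a·d/n = 170·122/386 = 53.7306; b·c/n = 44·50/386 = 5.6995
Stratum 2 (Site B): n = 372; a·d/n = 119·135/372 = 43.1855; b·c/n = 15·103/372 = 4.1532
Stratum 3 (Site C): n = 527; a·d/n = 326·80/527 = 49.4877; b·c/n = 23·98/527 = 4.2770
OR_MH = (53.7306 + 43.1855 + 49.4877) / (5.6995 + 4.1532 + 4.2770) = 146.4037 / 14.1297 = 10.36138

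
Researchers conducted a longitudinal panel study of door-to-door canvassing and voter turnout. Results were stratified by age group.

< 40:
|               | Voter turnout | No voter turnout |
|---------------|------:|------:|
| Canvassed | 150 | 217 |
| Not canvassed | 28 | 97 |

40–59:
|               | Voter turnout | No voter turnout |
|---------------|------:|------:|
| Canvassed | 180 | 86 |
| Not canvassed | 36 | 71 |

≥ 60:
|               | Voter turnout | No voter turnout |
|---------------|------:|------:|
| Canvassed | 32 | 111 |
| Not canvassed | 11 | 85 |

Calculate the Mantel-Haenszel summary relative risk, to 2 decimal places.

1.93

RR_MH = Σ(aᵢ·n₀ᵢ/nᵢ) / Σ(cᵢ·n₁ᵢ/nᵢ), with n₁ᵢ = aᵢ+bᵢ (exposed), n₀ᵢ = cᵢ+dᵢ (unexposed), nᵢ = n₁ᵢ+n₀ᵢ.
Stratum 1 (< 40): n₁ = 367, n₀ = 125, n = 492; a·n₀/n = 150·125/492 = 38.1098; c·n₁/n = 28·367/492 = 20.8862
Stratum 2 (40–59): n₁ = 266, n₀ = 107, n = 373; a·n₀/n = 180·107/373 = 51.6354; c·n₁/n = 36·266/373 = 25.6729
Stratum 3 (≥ 60): n₁ = 143, n₀ = 96, n = 239; a·n₀/n = 32·96/239 = 12.8536; c·n₁/n = 11·143/239 = 6.5816
RR_MH = (38.1098 + 51.6354 + 12.8536) / (20.8862 + 25.6729 + 6.5816) = 102.5987 / 53.1407 = 1.93070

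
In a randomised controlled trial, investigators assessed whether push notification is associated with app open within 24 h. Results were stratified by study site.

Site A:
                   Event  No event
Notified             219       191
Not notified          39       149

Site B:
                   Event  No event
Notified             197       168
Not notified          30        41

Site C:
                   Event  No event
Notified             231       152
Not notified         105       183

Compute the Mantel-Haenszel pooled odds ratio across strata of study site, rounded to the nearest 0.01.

OR_MH = Σ(aᵢdᵢ/nᵢ) / Σ(bᵢcᵢ/nᵢ), where nᵢ is the stratum total.
Stratum 1 (Site A): n = 598; a·d/n = 219·149/598 = 54.5669; b·c/n = 191·39/598 = 12.4565
Stratum 2 (Site B): n = 436; a·d/n = 197·41/436 = 18.5252; b·c/n = 168·30/436 = 11.5596
Stratum 3 (Site C): n = 671; a·d/n = 231·183/671 = 63.0000; b·c/n = 152·105/671 = 23.7854
OR_MH = (54.5669 + 18.5252 + 63.0000) / (12.4565 + 11.5596 + 23.7854) = 136.0921 / 47.8015 = 2.84702

2.85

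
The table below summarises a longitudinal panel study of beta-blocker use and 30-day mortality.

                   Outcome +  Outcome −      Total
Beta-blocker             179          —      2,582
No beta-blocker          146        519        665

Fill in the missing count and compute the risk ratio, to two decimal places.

0.32

The missing cell is in the exposed row: 2582 − 179 = 2403.
So a = 179, b = 2403, c = 146, d = 519.
RR = [a/(a+b)] / [c/(c+d)] = (179/2582) / (146/665) = 0.06933/0.21955 = 0.31577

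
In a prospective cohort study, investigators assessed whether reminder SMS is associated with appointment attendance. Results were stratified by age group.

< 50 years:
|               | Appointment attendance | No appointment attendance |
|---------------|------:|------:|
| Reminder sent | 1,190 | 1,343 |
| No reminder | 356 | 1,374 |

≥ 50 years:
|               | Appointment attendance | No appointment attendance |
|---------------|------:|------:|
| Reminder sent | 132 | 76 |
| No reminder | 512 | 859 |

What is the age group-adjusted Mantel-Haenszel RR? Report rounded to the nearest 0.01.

RR_MH = Σ(aᵢ·n₀ᵢ/nᵢ) / Σ(cᵢ·n₁ᵢ/nᵢ), with n₁ᵢ = aᵢ+bᵢ (exposed), n₀ᵢ = cᵢ+dᵢ (unexposed), nᵢ = n₁ᵢ+n₀ᵢ.
Stratum 1 (< 50 years): n₁ = 2533, n₀ = 1730, n = 4263; a·n₀/n = 1190·1730/4263 = 482.9228; c·n₁/n = 356·2533/4263 = 211.5290
Stratum 2 (≥ 50 years): n₁ = 208, n₀ = 1371, n = 1579; a·n₀/n = 132·1371/1579 = 114.6118; c·n₁/n = 512·208/1579 = 67.4452
RR_MH = (482.9228 + 114.6118) / (211.5290 + 67.4452) = 597.5346 / 278.9742 = 2.14190

2.14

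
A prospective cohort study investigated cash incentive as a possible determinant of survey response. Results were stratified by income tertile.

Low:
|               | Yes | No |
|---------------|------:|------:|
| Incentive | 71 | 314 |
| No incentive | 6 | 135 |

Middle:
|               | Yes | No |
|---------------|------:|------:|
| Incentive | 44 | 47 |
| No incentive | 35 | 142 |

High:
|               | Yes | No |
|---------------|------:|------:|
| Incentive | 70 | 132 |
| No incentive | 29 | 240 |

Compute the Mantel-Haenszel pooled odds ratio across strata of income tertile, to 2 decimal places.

OR_MH = Σ(aᵢdᵢ/nᵢ) / Σ(bᵢcᵢ/nᵢ), where nᵢ is the stratum total.
Stratum 1 (Low): n = 526; a·d/n = 71·135/526 = 18.2224; b·c/n = 314·6/526 = 3.5817
Stratum 2 (Middle): n = 268; a·d/n = 44·142/268 = 23.3134; b·c/n = 47·35/268 = 6.1381
Stratum 3 (High): n = 471; a·d/n = 70·240/471 = 35.6688; b·c/n = 132·29/471 = 8.1274
OR_MH = (18.2224 + 23.3134 + 35.6688) / (3.5817 + 6.1381 + 8.1274) = 77.2047 / 17.8472 = 4.32587

4.33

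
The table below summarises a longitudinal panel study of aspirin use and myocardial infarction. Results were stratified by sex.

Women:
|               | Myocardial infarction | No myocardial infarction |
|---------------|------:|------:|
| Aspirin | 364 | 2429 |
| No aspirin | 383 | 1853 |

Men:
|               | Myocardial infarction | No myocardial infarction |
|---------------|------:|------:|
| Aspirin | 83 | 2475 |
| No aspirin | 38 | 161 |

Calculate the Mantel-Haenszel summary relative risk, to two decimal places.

RR_MH = Σ(aᵢ·n₀ᵢ/nᵢ) / Σ(cᵢ·n₁ᵢ/nᵢ), with n₁ᵢ = aᵢ+bᵢ (exposed), n₀ᵢ = cᵢ+dᵢ (unexposed), nᵢ = n₁ᵢ+n₀ᵢ.
Stratum 1 (Women): n₁ = 2793, n₀ = 2236, n = 5029; a·n₀/n = 364·2236/5029 = 161.8421; c·n₁/n = 383·2793/5029 = 212.7101
Stratum 2 (Men): n₁ = 2558, n₀ = 199, n = 2757; a·n₀/n = 83·199/2757 = 5.9909; c·n₁/n = 38·2558/2757 = 35.2572
RR_MH = (161.8421 + 5.9909) / (212.7101 + 35.2572) = 167.8330 / 247.9672 = 0.67684

0.68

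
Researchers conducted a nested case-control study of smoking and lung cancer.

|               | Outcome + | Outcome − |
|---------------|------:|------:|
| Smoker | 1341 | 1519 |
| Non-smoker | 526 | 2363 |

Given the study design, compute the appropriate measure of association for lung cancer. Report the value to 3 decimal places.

Cells: a = 1341, b = 1519, c = 526, d = 2363.
This is a nested case-control study: participants were sampled on outcome status, so risks in the source population cannot be estimated directly — relative risk is not valid here. The odds ratio is the appropriate measure.
OR = (a·d)/(b·c) = (1341 × 2363) / (1519 × 526) = 3168783 / 798994 = 3.96597

3.966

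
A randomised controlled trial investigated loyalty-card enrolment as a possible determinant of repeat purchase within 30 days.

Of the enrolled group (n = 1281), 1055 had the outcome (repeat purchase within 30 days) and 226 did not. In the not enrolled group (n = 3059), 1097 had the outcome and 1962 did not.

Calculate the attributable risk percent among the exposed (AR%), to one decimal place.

56.5

From the description: a = 1055, b = 226, c = 1097, d = 1962.
Risk in exposed = 1055/1281 = 0.82358; risk in unexposed = 1097/3059 = 0.35861.
RR = 0.82358/0.35861 = 2.29655
AR% = (RR − 1)/RR × 100 = (2.29655 − 1)/2.29655 × 100 = 56.4565%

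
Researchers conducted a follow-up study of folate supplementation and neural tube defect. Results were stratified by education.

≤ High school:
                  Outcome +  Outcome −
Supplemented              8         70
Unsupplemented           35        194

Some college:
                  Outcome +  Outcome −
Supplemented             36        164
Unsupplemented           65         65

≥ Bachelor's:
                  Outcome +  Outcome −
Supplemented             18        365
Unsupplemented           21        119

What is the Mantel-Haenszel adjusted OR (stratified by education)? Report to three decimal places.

0.296

OR_MH = Σ(aᵢdᵢ/nᵢ) / Σ(bᵢcᵢ/nᵢ), where nᵢ is the stratum total.
Stratum 1 (≤ High school): n = 307; a·d/n = 8·194/307 = 5.0554; b·c/n = 70·35/307 = 7.9805
Stratum 2 (Some college): n = 330; a·d/n = 36·65/330 = 7.0909; b·c/n = 164·65/330 = 32.3030
Stratum 3 (≥ Bachelor's): n = 523; a·d/n = 18·119/523 = 4.0956; b·c/n = 365·21/523 = 14.6558
OR_MH = (5.0554 + 7.0909 + 4.0956) / (7.9805 + 32.3030 + 14.6558) = 16.2419 / 54.9393 = 0.29563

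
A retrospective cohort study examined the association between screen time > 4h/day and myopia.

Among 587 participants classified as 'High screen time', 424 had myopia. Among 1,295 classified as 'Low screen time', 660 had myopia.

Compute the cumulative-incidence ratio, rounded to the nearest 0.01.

From the description: a = 424, b = 163, c = 660, d = 635.
Risk in exposed = 424/587 = 0.72232; risk in unexposed = 660/1295 = 0.50965.
RR = 0.72232 / 0.50965 = 1.41727
The risk among the exposed is 1.42 times that among the unexposed.

1.42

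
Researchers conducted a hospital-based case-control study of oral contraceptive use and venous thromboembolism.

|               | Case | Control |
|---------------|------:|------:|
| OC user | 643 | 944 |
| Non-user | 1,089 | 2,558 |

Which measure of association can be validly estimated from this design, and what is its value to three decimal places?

1.600

Cells: a = 643, b = 944, c = 1089, d = 2558.
This is a hospital-based case-control study: participants were sampled on outcome status, so risks in the source population cannot be estimated directly — relative risk is not valid here. The odds ratio is the appropriate measure.
OR = (a·d)/(b·c) = (643 × 2558) / (944 × 1089) = 1644794 / 1028016 = 1.59997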